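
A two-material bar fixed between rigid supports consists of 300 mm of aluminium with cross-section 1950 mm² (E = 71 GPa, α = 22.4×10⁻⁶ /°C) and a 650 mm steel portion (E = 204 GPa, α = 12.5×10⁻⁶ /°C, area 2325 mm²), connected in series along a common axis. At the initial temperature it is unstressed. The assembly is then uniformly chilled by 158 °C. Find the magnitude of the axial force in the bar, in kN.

P ≈ 663 kN (tensile)

Free thermal contraction of the whole bar: Σ αᵢΔT Lᵢ = 22.4×10⁻⁶×158×300 + 12.5×10⁻⁶×158×650 = 2.346 mm.
Since the ends are fixed, an axial force P builds up, equal in every segment, with P · Σ Lᵢ/(AᵢEᵢ) = δ_free.
The series flexibility is Σ Lᵢ/(AᵢEᵢ) = 300/(1950×71×10³) + 650/(2325×204×10³) = 3.537×10⁻⁶ mm/N.
So P = 2.346 / 3.537×10⁻⁶ = 663.1 kN, tensile.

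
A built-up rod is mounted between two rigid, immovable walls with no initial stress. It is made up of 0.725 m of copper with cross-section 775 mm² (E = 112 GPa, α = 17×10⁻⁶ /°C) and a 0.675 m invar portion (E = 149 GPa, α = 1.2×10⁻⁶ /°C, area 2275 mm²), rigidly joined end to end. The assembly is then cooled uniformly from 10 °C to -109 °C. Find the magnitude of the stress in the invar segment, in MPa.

σ ≈ 66.4 MPa (tensile)

With the walls removed the bar would change length by δ_free = Σ αᵢΔT Lᵢ = 17×10⁻⁶×119×725 + 1.2×10⁻⁶×119×675 = 1.563 mm.
Since the ends are fixed, an axial force P builds up, equal in every segment, with P · Σ Lᵢ/(AᵢEᵢ) = δ_free.
The series flexibility is Σ Lᵢ/(AᵢEᵢ) = 725/(775×112×10³) + 675/(2275×149×10³) = 1.034×10⁻⁵ mm/N.
So P = 1.563 / 1.034×10⁻⁵ = 151.1 kN, tensile.
σ_{invar} = P / A = 151100 / 2275 = 66.42 MPa.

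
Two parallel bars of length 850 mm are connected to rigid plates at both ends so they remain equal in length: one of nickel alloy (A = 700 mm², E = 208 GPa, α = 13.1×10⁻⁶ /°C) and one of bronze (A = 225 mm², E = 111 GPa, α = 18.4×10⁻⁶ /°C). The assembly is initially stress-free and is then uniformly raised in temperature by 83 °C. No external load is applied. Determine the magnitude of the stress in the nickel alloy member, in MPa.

σ ≈ 13.4 MPa (tensile)

Equilibrium of a rigid end plate with no external load gives equal and opposite internal forces ±P in the two members. Since α_{bronze} > α_{nickel alloy}, heating drives the bronze into compression and the nickel alloy into tension.
Equating the net (thermal + elastic) strains gives |α₁ − α₂|·ΔT = P·[1/(A₁E₁) + 1/(A₂E₂)].
|α₁ − α₂|·ΔT = 5.3×10⁻⁶ × 83 = 0.0004399.
1/(A₁E₁) + 1/(A₂E₂) = 1/(700×208×10³) + 1/(225×111×10³) = 4.691×10⁻⁸ N⁻¹.
P = 0.0004399 / 4.691×10⁻⁸ = 9378 N = 9.378 kN.
σ_{nickel alloy} = P/A₁ = 9378/700 = 13.4 MPa, tensile.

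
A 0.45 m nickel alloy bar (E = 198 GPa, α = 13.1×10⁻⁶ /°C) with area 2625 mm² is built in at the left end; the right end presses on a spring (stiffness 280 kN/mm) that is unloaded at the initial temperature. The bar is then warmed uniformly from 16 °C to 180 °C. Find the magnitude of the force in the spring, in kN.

If the spring were absent the bar would lengthen by αΔT L = 13.1×10⁻⁶ × 164 × 450 = 0.9668 mm.
With a force P in the spring, the elastic change of the bar is PL/(AE) and that of the spring is P/k; compatibility requires their sum to equal δ_free.
So P = δ_free / [L/(AE) + 1/k] = 0.9668 / [ 450/(2625×198×10³) + 1/(280×10³) ].
P = 0.9668 / 4.437×10⁻⁶ = 217900 N.

P ≈ 218 kN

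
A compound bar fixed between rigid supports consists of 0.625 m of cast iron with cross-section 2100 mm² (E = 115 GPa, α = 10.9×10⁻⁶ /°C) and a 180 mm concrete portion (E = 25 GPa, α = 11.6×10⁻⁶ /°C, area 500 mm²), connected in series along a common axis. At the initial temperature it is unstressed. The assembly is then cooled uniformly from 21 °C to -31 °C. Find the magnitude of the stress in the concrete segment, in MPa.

σ ≈ 54.5 MPa (tensile)

If the supports were absent, the total length change would be Σ αᵢΔT Lᵢ = 10.9×10⁻⁶×52×625 + 11.6×10⁻⁶×52×180 = 0.4628 mm.
Since the ends are fixed, an axial force P builds up, equal in every segment, with P · Σ Lᵢ/(AᵢEᵢ) = δ_free.
The series flexibility is Σ Lᵢ/(AᵢEᵢ) = 625/(2100×115×10³) + 180/(500×25×10³) = 1.699×10⁻⁵ mm/N.
Hence P = δ_free / Σ(L/AE) = 0.4628/1.699×10⁻⁵ = 27.24 kN (tensile).
σ_{concrete} = P / A = 27240 / 500 = 54.49 MPa.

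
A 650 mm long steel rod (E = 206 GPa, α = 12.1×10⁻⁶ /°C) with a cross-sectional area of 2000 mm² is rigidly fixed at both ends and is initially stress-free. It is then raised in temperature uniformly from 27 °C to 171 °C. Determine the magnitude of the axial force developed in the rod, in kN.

P ≈ 718 kN (compressive)

The ends cannot move, so σ = EαΔT = 206×10³ × 12.1×10⁻⁶ × 144 = 358.9 MPa.
Axial force P = σA = 358.9 × 2000 = 717900 N = 717.9 kN, compressive.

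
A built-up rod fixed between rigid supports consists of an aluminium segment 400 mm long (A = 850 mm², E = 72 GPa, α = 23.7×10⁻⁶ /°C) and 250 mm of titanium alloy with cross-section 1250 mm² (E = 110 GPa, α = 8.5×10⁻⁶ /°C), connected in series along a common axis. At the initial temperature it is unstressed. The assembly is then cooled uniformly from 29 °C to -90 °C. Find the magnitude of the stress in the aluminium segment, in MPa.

With the walls removed the bar would change length by δ_free = Σ αᵢΔT Lᵢ = 23.7×10⁻⁶×119×400 + 8.5×10⁻⁶×119×250 = 1.381 mm.
The rigid supports impose zero overall length change; the single axial force P common to all segments must satisfy P Σ Lᵢ/(AᵢEᵢ) = δ_free.
Σ Lᵢ/(AᵢEᵢ) = 400/(850×72×10³) + 250/(1250×110×10³) = 8.354×10⁻⁶ mm/N.
So P = 1.381 / 8.354×10⁻⁶ = 165.3 kN, tensile.
σ_{aluminium} = P / A = 165300 / 850 = 194.5 MPa.

σ ≈ 194 MPa (tensile)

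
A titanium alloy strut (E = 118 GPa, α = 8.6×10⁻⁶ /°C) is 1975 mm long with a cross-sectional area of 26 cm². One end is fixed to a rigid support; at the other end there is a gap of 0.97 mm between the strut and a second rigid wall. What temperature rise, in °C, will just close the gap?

The gap closes when αΔT L = 0.97 mm, since the strut is still unstressed at that instant.
ΔT = 0.97 / (8.6×10⁻⁶ × 1975) = 57.11 °C.

ΔT ≈ 57.1 °C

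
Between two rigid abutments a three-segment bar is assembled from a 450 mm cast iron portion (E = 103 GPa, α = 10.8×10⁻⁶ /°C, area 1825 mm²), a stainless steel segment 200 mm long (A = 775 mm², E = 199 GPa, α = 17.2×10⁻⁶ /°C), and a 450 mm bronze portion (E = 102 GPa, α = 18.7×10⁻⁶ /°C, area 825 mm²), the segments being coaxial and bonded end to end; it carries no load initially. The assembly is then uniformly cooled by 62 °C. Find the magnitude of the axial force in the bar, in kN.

If the supports were absent, the total length change would be Σ αᵢΔT Lᵢ = 10.8×10⁻⁶×62×450 + 17.2×10⁻⁶×62×200 + 18.7×10⁻⁶×62×450 = 1.036 mm.
The walls prevent any net length change, so an axial force P (same in every segment) develops. Compatibility: P · Σ Lᵢ/(AᵢEᵢ) = δ_free.
The series flexibility is Σ Lᵢ/(AᵢEᵢ) = 450/(1825×103×10³) + 200/(775×199×10³) + 450/(825×102×10³) = 9.038×10⁻⁶ mm/N.
P = 1.036 / 9.038×10⁻⁶ = 114700 N = 114.7 kN, tensile.

P ≈ 115 kN (tensile)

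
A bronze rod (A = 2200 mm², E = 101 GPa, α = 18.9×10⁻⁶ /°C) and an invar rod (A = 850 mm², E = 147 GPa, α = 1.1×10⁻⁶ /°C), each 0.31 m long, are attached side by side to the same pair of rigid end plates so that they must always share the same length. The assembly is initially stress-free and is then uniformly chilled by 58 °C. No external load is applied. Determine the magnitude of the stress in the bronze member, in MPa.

Both members must finish at the same length. With the larger α, the bronze tends to over-contract; the plates restrain it, putting the bronze in tension and the invar in compression. With no external load the two internal forces are equal and opposite, magnitude P.
Setting the final lengths equal and cancelling L: (α₁ − α₂)ΔT = P/(A₁E₁) + P/(A₂E₂).
|α₁ − α₂|·ΔT = 17.8×10⁻⁶ × 58 = 0.001032.
1/(A₁E₁) + 1/(A₂E₂) = 1/(2200×101×10³) + 1/(850×147×10³) = 1.25×10⁻⁸ N⁻¹.
P = 0.001032 / 1.25×10⁻⁸ = 82570 N = 82.57 kN.
σ_{bronze} = P/A₁ = 82570/2200 = 37.53 MPa, tensile.

σ ≈ 37.5 MPa (tensile)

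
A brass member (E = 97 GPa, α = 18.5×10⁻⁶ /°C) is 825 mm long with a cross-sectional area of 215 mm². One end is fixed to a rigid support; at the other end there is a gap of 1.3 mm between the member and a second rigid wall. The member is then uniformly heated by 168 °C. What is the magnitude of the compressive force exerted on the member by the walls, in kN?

If the wall were absent the member would grow by αΔT L = 18.5×10⁻⁶ × 168 × 825 = 2.564 mm.
After closing the 1.3 mm clearance, 2.564 − 1.3 = 1.264 mm of expansion remains to be suppressed by the wall.
That suppressed elongation corresponds to σ = E·Δ/L = 97×10³ × 1.264/825 = 148.6 MPa.
Force on the wall = σA = 148.6 × 215 mm² = 31.95 kN.

P ≈ 32 kN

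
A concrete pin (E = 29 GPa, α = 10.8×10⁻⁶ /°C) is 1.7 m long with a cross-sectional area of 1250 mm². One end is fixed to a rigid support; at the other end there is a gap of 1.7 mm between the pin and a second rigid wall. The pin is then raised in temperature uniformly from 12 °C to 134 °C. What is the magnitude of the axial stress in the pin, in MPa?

σ ≈ 9.21 MPa (compressive)

Free thermal elongation = αΔT L = 10.8×10⁻⁶ × 122 × 1700 = 2.24 mm.
After closing the 1.7 mm clearance, 2.24 − 1.7 = 0.5399 mm of expansion remains to be suppressed by the wall.
Compatibility: PL/(AE) = 0.5399 mm, so σ = P/A = E × (0.5399/1700) = 9.21 MPa.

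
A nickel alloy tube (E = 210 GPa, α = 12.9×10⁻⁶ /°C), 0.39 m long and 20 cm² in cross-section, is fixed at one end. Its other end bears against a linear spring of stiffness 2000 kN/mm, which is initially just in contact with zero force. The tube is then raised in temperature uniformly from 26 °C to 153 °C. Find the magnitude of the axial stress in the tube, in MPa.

σ ≈ 224 MPa (compressive)

Free thermal expansion: δ_free = αΔT L = 12.9×10⁻⁶ × 127 × 390 = 0.6389 mm.
With a force P in the spring, the elastic change of the tube is PL/(AE) and that of the spring is P/k; compatibility requires their sum to equal δ_free.
So P = δ_free / [L/(AE) + 1/k] = 0.6389 / [ 390/(2000×210×10³) + 1/(2000×10³) ].
P = 0.6389 / 1.429×10⁻⁶ = 447300 N.
σ = P/A = 447300/2000 = 223.6 MPa.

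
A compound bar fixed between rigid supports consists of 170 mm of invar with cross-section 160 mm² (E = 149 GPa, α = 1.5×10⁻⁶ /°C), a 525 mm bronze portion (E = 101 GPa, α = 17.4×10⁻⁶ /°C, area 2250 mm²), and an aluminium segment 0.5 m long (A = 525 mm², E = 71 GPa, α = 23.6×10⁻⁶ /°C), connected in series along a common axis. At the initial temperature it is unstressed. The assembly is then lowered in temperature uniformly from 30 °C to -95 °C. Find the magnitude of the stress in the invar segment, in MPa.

Free thermal contraction of the whole bar: Σ αᵢΔT Lᵢ = 1.5×10⁻⁶×125×170 + 17.4×10⁻⁶×125×525 + 23.6×10⁻⁶×125×500 = 2.649 mm.
Since the ends are fixed, an axial force P builds up, equal in every segment, with P · Σ Lᵢ/(AᵢEᵢ) = δ_free.
The series flexibility is Σ Lᵢ/(AᵢEᵢ) = 170/(160×149×10³) + 525/(2250×101×10³) + 500/(525×71×10³) = 2.285×10⁻⁵ mm/N.
So P = 2.649 / 2.285×10⁻⁵ = 115.9 kN, tensile.
σ_{invar} = P / A = 115900 / 160 = 724.3 MPa.

σ ≈ 724 MPa (tensile)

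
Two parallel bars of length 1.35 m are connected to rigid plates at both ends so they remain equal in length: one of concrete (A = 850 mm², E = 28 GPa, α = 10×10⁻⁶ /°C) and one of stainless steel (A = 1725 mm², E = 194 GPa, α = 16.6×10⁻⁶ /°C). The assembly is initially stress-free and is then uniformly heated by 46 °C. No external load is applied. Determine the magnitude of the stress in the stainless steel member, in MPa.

σ ≈ 3.91 MPa (compressive)

Equilibrium of a rigid end plate with no external load gives equal and opposite internal forces ±P in the two members. Since α_{stainless steel} > α_{concrete}, heating drives the stainless steel into compression and the concrete into tension.
Setting the final lengths equal and cancelling L: (α₁ − α₂)ΔT = P/(A₁E₁) + P/(A₂E₂).
|α₁ − α₂|·ΔT = 6.6×10⁻⁶ × 46 = 0.0003036.
1/(A₁E₁) + 1/(A₂E₂) = 1/(850×28×10³) + 1/(1725×194×10³) = 4.501×10⁻⁸ N⁻¹.
So P = 0.0003036 / 4.501×10⁻⁸ = 6.746 kN.
σ_{stainless steel} = P/A₂ = 6746/1725 = 3.911 MPa, compressive.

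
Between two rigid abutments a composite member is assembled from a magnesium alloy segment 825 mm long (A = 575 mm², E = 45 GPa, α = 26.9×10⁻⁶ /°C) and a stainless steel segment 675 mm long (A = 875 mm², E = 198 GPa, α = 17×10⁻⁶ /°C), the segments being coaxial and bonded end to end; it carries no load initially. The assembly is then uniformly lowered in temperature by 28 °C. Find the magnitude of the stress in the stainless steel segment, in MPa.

If the supports were absent, the total length change would be Σ αᵢΔT Lᵢ = 26.9×10⁻⁶×28×825 + 17×10⁻⁶×28×675 = 0.9427 mm.
Since the ends are fixed, an axial force P builds up, equal in every segment, with P · Σ Lᵢ/(AᵢEᵢ) = δ_free.
Σ Lᵢ/(AᵢEᵢ) = 825/(575×45×10³) + 675/(875×198×10³) = 3.578×10⁻⁵ mm/N.
So P = 0.9427 / 3.578×10⁻⁵ = 26.35 kN, tensile.
σ_{stainless steel} = P / A = 26350 / 875 = 30.11 MPa.

σ ≈ 30.1 MPa (tensile)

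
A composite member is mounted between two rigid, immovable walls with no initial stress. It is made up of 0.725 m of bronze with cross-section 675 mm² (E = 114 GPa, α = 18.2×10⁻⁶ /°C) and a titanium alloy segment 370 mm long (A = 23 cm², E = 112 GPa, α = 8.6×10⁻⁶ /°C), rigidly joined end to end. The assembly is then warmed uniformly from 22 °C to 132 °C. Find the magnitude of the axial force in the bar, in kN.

If the supports were absent, the total length change would be Σ αᵢΔT Lᵢ = 18.2×10⁻⁶×110×725 + 8.6×10⁻⁶×110×370 = 1.801 mm.
Since the ends are fixed, an axial force P builds up, equal in every segment, with P · Σ Lᵢ/(AᵢEᵢ) = δ_free.
Σ Lᵢ/(AᵢEᵢ) = 725/(675×114×10³) + 370/(2300×112×10³) = 1.086×10⁻⁵ mm/N.
So P = 1.801 / 1.086×10⁻⁵ = 165.9 kN, compressive.

P ≈ 166 kN (compressive)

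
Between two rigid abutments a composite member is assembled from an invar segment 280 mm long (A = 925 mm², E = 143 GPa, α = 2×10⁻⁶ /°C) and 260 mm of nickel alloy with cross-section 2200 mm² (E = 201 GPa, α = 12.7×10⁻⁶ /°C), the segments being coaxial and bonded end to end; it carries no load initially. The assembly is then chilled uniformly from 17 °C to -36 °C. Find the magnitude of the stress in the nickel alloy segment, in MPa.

Free thermal contraction of the whole bar: Σ αᵢΔT Lᵢ = 2×10⁻⁶×53×280 + 12.7×10⁻⁶×53×260 = 0.2047 mm.
Since the ends are fixed, an axial force P builds up, equal in every segment, with P · Σ Lᵢ/(AᵢEᵢ) = δ_free.
The series flexibility is Σ Lᵢ/(AᵢEᵢ) = 280/(925×143×10³) + 260/(2200×201×10³) = 2.705×10⁻⁶ mm/N.
P = 0.2047 / 2.705×10⁻⁶ = 75680 N = 75.68 kN, tensile.
σ_{nickel alloy} = P / A = 75680 / 2200 = 34.4 MPa.

σ ≈ 34.4 MPa (tensile)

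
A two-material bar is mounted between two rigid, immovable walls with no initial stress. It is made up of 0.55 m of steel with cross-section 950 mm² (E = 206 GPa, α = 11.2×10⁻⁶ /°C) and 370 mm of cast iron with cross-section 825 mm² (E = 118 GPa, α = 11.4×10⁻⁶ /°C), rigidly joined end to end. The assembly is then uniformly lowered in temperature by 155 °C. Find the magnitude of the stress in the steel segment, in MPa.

If the supports were absent, the total length change would be Σ αᵢΔT Lᵢ = 11.2×10⁻⁶×155×550 + 11.4×10⁻⁶×155×370 = 1.609 mm.
The rigid supports impose zero overall length change; the single axial force P common to all segments must satisfy P Σ Lᵢ/(AᵢEᵢ) = δ_free.
Σ Lᵢ/(AᵢEᵢ) = 550/(950×206×10³) + 370/(825×118×10³) = 6.611×10⁻⁶ mm/N.
P = 1.609 / 6.611×10⁻⁶ = 243300 N = 243.3 kN, tensile.
σ_{steel} = P / A = 243300 / 950 = 256.1 MPa.

σ ≈ 256 MPa (tensile)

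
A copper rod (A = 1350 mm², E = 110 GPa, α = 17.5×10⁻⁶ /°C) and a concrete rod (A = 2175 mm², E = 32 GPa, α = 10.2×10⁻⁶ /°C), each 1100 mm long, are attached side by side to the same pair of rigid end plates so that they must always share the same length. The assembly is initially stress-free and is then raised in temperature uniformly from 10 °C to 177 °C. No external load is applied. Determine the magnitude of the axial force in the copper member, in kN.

Both members must finish at the same length. With the larger α, the copper tends to over-expand; the plates restrain it, putting the copper in compression and the concrete in tension. With no external load the two internal forces are equal and opposite, magnitude P.
Compatibility of the two members (thermal + elastic change equal): (α₁ − α₂)ΔT = P·[1/(A₁E₁) + 1/(A₂E₂)].
|α₁ − α₂|·ΔT = 7.3×10⁻⁶ × 167 = 0.001219.
1/(A₁E₁) + 1/(A₂E₂) = 1/(1350×110×10³) + 1/(2175×32×10³) = 2.11×10⁻⁸ N⁻¹.
P = 0.001219 / 2.11×10⁻⁸ = 57770 N = 57.77 kN.

P ≈ 57.8 kN (compressive in the copper)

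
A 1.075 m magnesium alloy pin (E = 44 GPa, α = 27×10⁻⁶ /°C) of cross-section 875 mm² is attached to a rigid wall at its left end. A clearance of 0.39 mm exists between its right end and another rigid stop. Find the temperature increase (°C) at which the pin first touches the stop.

The gap closes when αΔT L = 0.39 mm, since the pin is still unstressed at that instant.
So ΔT = g/(αL) = 0.39/(27×10⁻⁶ × 1075) = 13.44 °C.

ΔT ≈ 13.4 °C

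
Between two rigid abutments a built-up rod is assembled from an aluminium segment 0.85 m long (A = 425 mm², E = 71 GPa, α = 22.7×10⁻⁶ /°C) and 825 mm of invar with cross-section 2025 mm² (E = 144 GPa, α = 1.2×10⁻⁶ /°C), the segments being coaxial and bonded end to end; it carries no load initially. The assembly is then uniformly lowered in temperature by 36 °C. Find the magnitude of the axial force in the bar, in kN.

P ≈ 23.6 kN (tensile)

With the walls removed the bar would change length by δ_free = Σ αᵢΔT Lᵢ = 22.7×10⁻⁶×36×850 + 1.2×10⁻⁶×36×825 = 0.7303 mm.
Since the ends are fixed, an axial force P builds up, equal in every segment, with P · Σ Lᵢ/(AᵢEᵢ) = δ_free.
Σ Lᵢ/(AᵢEᵢ) = 850/(425×71×10³) + 825/(2025×144×10³) = 3.1×10⁻⁵ mm/N.
P = 0.7303 / 3.1×10⁻⁵ = 23560 N = 23.56 kN, tensile.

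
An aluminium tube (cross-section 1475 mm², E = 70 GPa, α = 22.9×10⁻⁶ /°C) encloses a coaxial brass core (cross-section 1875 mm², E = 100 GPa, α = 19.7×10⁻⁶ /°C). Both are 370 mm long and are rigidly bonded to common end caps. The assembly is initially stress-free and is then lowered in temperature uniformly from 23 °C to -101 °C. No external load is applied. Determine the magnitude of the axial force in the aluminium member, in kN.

P ≈ 26.4 kN (tensile in the aluminium)

Both members must finish at the same length. With the larger α, the aluminium tends to over-contract; the plates restrain it, putting the aluminium in tension and the brass in compression. With no external load the two internal forces are equal and opposite, magnitude P.
Setting the final lengths equal and cancelling L: (α₁ − α₂)ΔT = P/(A₁E₁) + P/(A₂E₂).
|α₁ − α₂|·ΔT = 3.2×10⁻⁶ × 124 = 0.0003968.
1/(A₁E₁) + 1/(A₂E₂) = 1/(1475×70×10³) + 1/(1875×100×10³) = 1.502×10⁻⁸ N⁻¹.
So P = 0.0003968 / 1.502×10⁻⁸ = 26.42 kN.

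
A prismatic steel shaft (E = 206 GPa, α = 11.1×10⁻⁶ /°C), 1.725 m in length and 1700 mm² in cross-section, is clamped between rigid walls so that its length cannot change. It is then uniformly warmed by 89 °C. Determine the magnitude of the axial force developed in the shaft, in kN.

Full restraint means ε = 0, so the stress is σ = EαΔT = 206×10³ × 11.1×10⁻⁶ × 89 = 203.5 MPa.
P = AEαΔT = 1700 × 206×10³ × 11.1×10⁻⁶ × 89 = 346 kN (compressive).

P ≈ 346 kN (compressive)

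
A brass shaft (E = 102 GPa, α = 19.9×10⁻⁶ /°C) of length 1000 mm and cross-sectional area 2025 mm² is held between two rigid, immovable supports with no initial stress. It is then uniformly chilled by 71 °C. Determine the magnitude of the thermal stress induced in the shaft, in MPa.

Because both ends are immovable the net strain is zero, and the suppressed thermal strain is αΔT = 19.9×10⁻⁶ × 71 = 1412.9×10⁻⁶.
σ = EαΔT = 102×10³ × 19.9×10⁻⁶ × 71 = 144.1 MPa (tensile; the shaft is trying to contract).

σ ≈ 144 MPa (tensile)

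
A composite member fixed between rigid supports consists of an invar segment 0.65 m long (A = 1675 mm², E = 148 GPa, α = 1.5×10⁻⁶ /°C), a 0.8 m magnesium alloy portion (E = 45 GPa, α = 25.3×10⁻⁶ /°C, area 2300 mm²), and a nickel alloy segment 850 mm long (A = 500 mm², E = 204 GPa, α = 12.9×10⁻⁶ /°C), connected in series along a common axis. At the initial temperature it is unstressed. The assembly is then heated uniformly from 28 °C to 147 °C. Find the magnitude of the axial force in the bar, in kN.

P ≈ 205 kN (compressive)

With the walls removed the bar would change length by δ_free = Σ αᵢΔT Lᵢ = 1.5×10⁻⁶×119×650 + 25.3×10⁻⁶×119×800 + 12.9×10⁻⁶×119×850 = 3.829 mm.
Since the ends are fixed, an axial force P builds up, equal in every segment, with P · Σ Lᵢ/(AᵢEᵢ) = δ_free.
Σ Lᵢ/(AᵢEᵢ) = 650/(1675×148×10³) + 800/(2300×45×10³) + 850/(500×204×10³) = 1.868×10⁻⁵ mm/N.
P = 3.829 / 1.868×10⁻⁵ = 204900 N = 204.9 kN, compressive.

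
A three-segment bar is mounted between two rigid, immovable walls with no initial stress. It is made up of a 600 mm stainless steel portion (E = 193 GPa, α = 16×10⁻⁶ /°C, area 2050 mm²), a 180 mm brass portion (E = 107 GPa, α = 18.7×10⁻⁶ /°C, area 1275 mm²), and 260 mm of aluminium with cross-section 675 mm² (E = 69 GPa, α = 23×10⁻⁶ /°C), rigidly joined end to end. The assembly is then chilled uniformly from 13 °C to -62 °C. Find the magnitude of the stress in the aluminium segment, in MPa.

σ ≈ 250 MPa (tensile)

If the supports were absent, the total length change would be Σ αᵢΔT Lᵢ = 16×10⁻⁶×75×600 + 18.7×10⁻⁶×75×180 + 23×10⁻⁶×75×260 = 1.421 mm.
Since the ends are fixed, an axial force P builds up, equal in every segment, with P · Σ Lᵢ/(AᵢEᵢ) = δ_free.
Σ Lᵢ/(AᵢEᵢ) = 600/(2050×193×10³) + 180/(1275×107×10³) + 260/(675×69×10³) = 8.418×10⁻⁶ mm/N.
P = 1.421 / 8.418×10⁻⁶ = 168800 N = 168.8 kN, tensile.
σ_{aluminium} = P / A = 168800 / 675 = 250.1 MPa.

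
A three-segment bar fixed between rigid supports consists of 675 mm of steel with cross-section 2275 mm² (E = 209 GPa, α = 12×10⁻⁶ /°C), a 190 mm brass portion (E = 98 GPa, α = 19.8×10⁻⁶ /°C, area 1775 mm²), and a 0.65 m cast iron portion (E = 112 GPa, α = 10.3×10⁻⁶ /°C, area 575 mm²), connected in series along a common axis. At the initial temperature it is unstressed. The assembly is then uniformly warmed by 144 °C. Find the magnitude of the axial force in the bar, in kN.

P ≈ 212 kN (compressive)

Free thermal expansion of the whole bar: Σ αᵢΔT Lᵢ = 12×10⁻⁶×144×675 + 19.8×10⁻⁶×144×190 + 10.3×10⁻⁶×144×650 = 2.672 mm.
The walls prevent any net length change, so an axial force P (same in every segment) develops. Compatibility: P · Σ Lᵢ/(AᵢEᵢ) = δ_free.
Σ Lᵢ/(AᵢEᵢ) = 675/(2275×209×10³) + 190/(1775×98×10³) + 650/(575×112×10³) = 1.261×10⁻⁵ mm/N.
P = 2.672 / 1.261×10⁻⁵ = 212000 N = 212 kN, compressive.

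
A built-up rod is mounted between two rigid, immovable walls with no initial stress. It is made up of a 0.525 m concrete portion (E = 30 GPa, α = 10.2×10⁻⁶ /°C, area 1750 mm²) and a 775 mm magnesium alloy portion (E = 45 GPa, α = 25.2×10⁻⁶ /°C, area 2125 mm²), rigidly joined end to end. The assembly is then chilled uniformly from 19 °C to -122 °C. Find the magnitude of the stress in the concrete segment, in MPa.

σ ≈ 111 MPa (tensile)

With the walls removed the bar would change length by δ_free = Σ αᵢΔT Lᵢ = 10.2×10⁻⁶×141×525 + 25.2×10⁻⁶×141×775 = 3.509 mm.
The walls prevent any net length change, so an axial force P (same in every segment) develops. Compatibility: P · Σ Lᵢ/(AᵢEᵢ) = δ_free.
Σ Lᵢ/(AᵢEᵢ) = 525/(1750×30×10³) + 775/(2125×45×10³) = 1.81×10⁻⁵ mm/N.
Hence P = δ_free / Σ(L/AE) = 3.509/1.81×10⁻⁵ = 193.8 kN (tensile).
σ_{concrete} = P / A = 193800 / 1750 = 110.7 MPa.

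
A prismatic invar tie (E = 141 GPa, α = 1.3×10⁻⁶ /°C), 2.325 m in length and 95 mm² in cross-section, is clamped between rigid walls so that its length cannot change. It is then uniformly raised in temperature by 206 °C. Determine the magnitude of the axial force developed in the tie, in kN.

P ≈ 3.59 kN (compressive)

Full restraint means ε = 0, so the stress is σ = EαΔT = 141×10³ × 1.3×10⁻⁶ × 206 = 37.76 MPa.
Axial force P = σA = 37.76 × 95 = 3587 N = 3.587 kN, compressive.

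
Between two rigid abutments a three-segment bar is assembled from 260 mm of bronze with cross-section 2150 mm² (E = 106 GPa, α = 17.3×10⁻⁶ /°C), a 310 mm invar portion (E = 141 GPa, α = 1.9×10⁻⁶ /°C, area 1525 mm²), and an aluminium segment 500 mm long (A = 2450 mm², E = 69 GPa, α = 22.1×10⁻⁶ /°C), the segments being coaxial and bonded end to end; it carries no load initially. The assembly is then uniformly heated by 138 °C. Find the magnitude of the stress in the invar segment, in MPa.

σ ≈ 264 MPa (compressive)

Free thermal expansion of the whole bar: Σ αᵢΔT Lᵢ = 17.3×10⁻⁶×138×260 + 1.9×10⁻⁶×138×310 + 22.1×10⁻⁶×138×500 = 2.227 mm.
The rigid supports impose zero overall length change; the single axial force P common to all segments must satisfy P Σ Lᵢ/(AᵢEᵢ) = δ_free.
Σ Lᵢ/(AᵢEᵢ) = 260/(2150×106×10³) + 310/(1525×141×10³) + 500/(2450×69×10³) = 5.54×10⁻⁶ mm/N.
Hence P = δ_free / Σ(L/AE) = 2.227/5.54×10⁻⁶ = 402 kN (compressive).
σ_{invar} = P / A = 402000 / 1525 = 263.6 MPa.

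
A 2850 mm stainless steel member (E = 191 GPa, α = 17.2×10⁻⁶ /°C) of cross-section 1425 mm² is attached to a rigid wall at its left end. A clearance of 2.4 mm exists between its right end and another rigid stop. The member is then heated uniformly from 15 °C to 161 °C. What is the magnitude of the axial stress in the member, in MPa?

σ ≈ 319 MPa (compressive)

If the wall were absent the member would grow by αΔT L = 17.2×10⁻⁶ × 146 × 2850 = 7.157 mm.
This exceeds the 2.4 mm gap, so the wall pushes back. The portion of expansion that must be recovered elastically is δ_free − gap = 7.157 − 2.4 = 4.757 mm.
So σ = E(δ_free − g)/L = 191×10³ × 4.757/2850 = 318.8 MPa.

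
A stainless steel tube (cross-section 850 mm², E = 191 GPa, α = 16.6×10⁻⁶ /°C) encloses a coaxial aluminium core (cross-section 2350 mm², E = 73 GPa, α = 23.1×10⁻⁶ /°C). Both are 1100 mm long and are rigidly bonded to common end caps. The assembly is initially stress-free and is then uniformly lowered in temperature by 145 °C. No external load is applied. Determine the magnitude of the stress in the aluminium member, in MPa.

σ ≈ 33.5 MPa (tensile)

Both members must finish at the same length. With the larger α, the aluminium tends to over-contract; the plates restrain it, putting the aluminium in tension and the stainless steel in compression. With no external load the two internal forces are equal and opposite, magnitude P.
Compatibility of the two members (thermal + elastic change equal): (α₁ − α₂)ΔT = P·[1/(A₁E₁) + 1/(A₂E₂)].
|α₁ − α₂|·ΔT = 6.5×10⁻⁶ × 145 = 0.0009425.
1/(A₁E₁) + 1/(A₂E₂) = 1/(850×191×10³) + 1/(2350×73×10³) = 1.199×10⁻⁸ N⁻¹.
P = 0.0009425 / 1.199×10⁻⁸ = 78620 N = 78.62 kN.
σ_{aluminium} = P/A₂ = 78620/2350 = 33.45 MPa, tensile.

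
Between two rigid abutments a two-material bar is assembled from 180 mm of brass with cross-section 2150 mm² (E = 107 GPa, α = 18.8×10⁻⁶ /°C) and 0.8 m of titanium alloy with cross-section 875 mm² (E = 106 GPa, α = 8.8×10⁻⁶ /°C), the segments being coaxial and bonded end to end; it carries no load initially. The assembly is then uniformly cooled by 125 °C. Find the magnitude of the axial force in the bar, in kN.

P ≈ 139 kN (tensile)

If the supports were absent, the total length change would be Σ αᵢΔT Lᵢ = 18.8×10⁻⁶×125×180 + 8.8×10⁻⁶×125×800 = 1.303 mm.
The rigid supports impose zero overall length change; the single axial force P common to all segments must satisfy P Σ Lᵢ/(AᵢEᵢ) = δ_free.
Σ Lᵢ/(AᵢEᵢ) = 180/(2150×107×10³) + 800/(875×106×10³) = 9.408×10⁻⁶ mm/N.
Hence P = δ_free / Σ(L/AE) = 1.303/9.408×10⁻⁶ = 138.5 kN (tensile).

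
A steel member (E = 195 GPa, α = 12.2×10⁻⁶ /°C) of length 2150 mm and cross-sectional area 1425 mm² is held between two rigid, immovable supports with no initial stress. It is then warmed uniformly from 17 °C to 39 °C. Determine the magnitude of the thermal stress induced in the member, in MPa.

With length fixed, the mechanical strain must cancel the thermal strain αΔT = 12.2×10⁻⁶ × 22 = 268.4×10⁻⁶.
Hence σ = E·αΔT = 195×10³ × 268.4×10⁻⁶ = 52.34 MPa, compressive.

σ ≈ 52.3 MPa (compressive)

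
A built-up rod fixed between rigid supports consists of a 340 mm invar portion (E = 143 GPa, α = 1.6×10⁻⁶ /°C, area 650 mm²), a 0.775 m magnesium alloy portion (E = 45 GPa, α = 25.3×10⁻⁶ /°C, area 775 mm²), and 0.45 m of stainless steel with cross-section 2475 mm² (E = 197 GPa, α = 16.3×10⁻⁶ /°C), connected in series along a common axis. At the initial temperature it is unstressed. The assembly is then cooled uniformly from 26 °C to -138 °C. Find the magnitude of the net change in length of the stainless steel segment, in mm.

With the walls removed the bar would change length by δ_free = Σ αᵢΔT Lᵢ = 1.6×10⁻⁶×164×340 + 25.3×10⁻⁶×164×775 + 16.3×10⁻⁶×164×450 = 4.508 mm.
Since the ends are fixed, an axial force P builds up, equal in every segment, with P · Σ Lᵢ/(AᵢEᵢ) = δ_free.
Σ Lᵢ/(AᵢEᵢ) = 340/(650×143×10³) + 775/(775×45×10³) + 450/(2475×197×10³) = 2.68×10⁻⁵ mm/N.
P = 4.508 / 2.68×10⁻⁵ = 168200 N = 168.2 kN, tensile.
For the stainless steel segment, free thermal change = 16.3×10⁻⁶×164×450 = 1.203 mm and elastic change from P = 168200×450/(2475×197×10³) = 0.1552 mm; these oppose, so the net change is 1.05 mm (segment shortens).

|ΔL| ≈ 1.05 mm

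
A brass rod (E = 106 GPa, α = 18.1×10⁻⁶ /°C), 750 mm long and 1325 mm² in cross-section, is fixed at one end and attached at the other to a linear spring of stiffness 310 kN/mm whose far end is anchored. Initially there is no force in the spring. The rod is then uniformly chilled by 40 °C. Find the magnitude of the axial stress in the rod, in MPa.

If the spring were absent the rod would shorten by αΔT L = 18.1×10⁻⁶ × 40 × 750 = 0.543 mm.
Let P be the tensile force in the spring. The rod extends elastically by PL/(AE) and the spring stretches by P/k; together these equal δ_free.
So P = δ_free / [L/(AE) + 1/k] = 0.543 / [ 750/(1325×106×10³) + 1/(310×10³) ].
P = 0.543 / 8.566×10⁻⁶ = 63390 N.
σ = P/A = 63390/1325 = 47.84 MPa.

σ ≈ 47.8 MPa (tensile)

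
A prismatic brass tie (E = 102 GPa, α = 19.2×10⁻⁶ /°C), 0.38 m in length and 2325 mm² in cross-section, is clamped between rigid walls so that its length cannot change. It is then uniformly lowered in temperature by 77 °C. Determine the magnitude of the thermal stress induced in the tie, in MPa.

σ ≈ 151 MPa (tensile)

With length fixed, the mechanical strain must cancel the thermal strain αΔT = 19.2×10⁻⁶ × 77 = 1478.4×10⁻⁶.
Hence σ = E·αΔT = 102×10³ × 1478.4×10⁻⁶ = 150.8 MPa, tensile.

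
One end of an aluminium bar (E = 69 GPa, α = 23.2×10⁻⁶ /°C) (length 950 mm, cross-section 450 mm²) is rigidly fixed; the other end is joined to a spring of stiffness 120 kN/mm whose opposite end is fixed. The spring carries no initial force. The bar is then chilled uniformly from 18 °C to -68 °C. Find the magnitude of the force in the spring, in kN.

If the spring were absent the bar would shorten by αΔT L = 23.2×10⁻⁶ × 86 × 950 = 1.895 mm.
Let P be the tensile force in the spring. The bar extends elastically by PL/(AE) and the spring stretches by P/k; together these equal δ_free.
So P = δ_free / [L/(AE) + 1/k] = 1.895 / [ 950/(450×69×10³) + 1/(120×10³) ].
P = 1.895 / 3.893×10⁻⁵ = 48690 N.

P ≈ 48.7 kN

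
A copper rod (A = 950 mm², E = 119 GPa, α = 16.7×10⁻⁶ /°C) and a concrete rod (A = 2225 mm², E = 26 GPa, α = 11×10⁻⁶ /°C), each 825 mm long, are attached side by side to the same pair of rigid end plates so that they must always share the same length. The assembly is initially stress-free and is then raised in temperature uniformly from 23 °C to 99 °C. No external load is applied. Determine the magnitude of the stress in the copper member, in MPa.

Equilibrium of a rigid end plate with no external load gives equal and opposite internal forces ±P in the two members. Since α_{copper} > α_{concrete}, heating drives the copper into compression and the concrete into tension.
Setting the final lengths equal and cancelling L: (α₁ − α₂)ΔT = P/(A₁E₁) + P/(A₂E₂).
|α₁ − α₂|·ΔT = 5.7×10⁻⁶ × 76 = 0.0004332.
1/(A₁E₁) + 1/(A₂E₂) = 1/(950×119×10³) + 1/(2225×26×10³) = 2.613×10⁻⁸ N⁻¹.
P = 0.0004332 / 2.613×10⁻⁸ = 16580 N = 16.58 kN.
σ_{copper} = P/A₁ = 16580/950 = 17.45 MPa, compressive.

σ ≈ 17.5 MPa (compressive)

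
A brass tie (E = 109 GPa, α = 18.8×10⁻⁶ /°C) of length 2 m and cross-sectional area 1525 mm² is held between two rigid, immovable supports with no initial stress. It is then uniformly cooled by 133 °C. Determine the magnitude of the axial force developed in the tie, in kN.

Full restraint means ε = 0, so the stress is σ = EαΔT = 109×10³ × 18.8×10⁻⁶ × 133 = 272.5 MPa.
P = AEαΔT = 1525 × 109×10³ × 18.8×10⁻⁶ × 133 = 415.6 kN (tensile).

P ≈ 416 kN (tensile)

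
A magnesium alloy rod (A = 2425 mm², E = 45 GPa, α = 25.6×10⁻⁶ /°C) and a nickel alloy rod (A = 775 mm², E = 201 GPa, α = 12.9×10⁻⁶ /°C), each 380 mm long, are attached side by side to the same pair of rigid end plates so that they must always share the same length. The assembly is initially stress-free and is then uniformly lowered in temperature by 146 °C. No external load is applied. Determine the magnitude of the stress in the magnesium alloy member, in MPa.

Both members must finish at the same length. With the larger α, the magnesium alloy tends to over-contract; the plates restrain it, putting the magnesium alloy in tension and the nickel alloy in compression. With no external load the two internal forces are equal and opposite, magnitude P.
Compatibility of the two members (thermal + elastic change equal): (α₁ − α₂)ΔT = P·[1/(A₁E₁) + 1/(A₂E₂)].
|α₁ − α₂|·ΔT = 12.7×10⁻⁶ × 146 = 0.001854.
1/(A₁E₁) + 1/(A₂E₂) = 1/(2425×45×10³) + 1/(775×201×10³) = 1.558×10⁻⁸ N⁻¹.
P = 0.001854 / 1.558×10⁻⁸ = 119000 N = 119 kN.
σ_{magnesium alloy} = P/A₁ = 119000/2425 = 49.07 MPa, tensile.

σ ≈ 49.1 MPa (tensile)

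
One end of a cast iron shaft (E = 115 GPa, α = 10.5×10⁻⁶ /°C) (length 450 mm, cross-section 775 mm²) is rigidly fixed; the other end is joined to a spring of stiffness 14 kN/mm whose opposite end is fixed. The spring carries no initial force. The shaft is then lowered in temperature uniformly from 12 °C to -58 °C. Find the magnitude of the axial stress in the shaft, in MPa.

The unrestrained thermal change is αΔT L = 10.5×10⁻⁶ × 70 × 450 = 0.3307 mm.
Let P be the tensile force in the spring. The shaft extends elastically by PL/(AE) and the spring stretches by P/k; together these equal δ_free.
P [ L/(AE) + 1/k ] = δ_free → P [ 450/(775×115×10³) + 1/(14×10³) ] = 0.3307.
P = 0.3307 / 7.648×10⁻⁵ = 4325 N.
σ = P/A = 4325/775 = 5.58 MPa.

σ ≈ 5.58 MPa (tensile)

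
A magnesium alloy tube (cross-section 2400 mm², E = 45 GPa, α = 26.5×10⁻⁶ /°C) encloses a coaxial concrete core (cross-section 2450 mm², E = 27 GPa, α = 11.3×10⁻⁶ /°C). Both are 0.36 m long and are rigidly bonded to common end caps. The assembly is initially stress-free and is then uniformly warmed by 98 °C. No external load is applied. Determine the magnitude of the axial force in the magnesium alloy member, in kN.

Equilibrium of a rigid end plate with no external load gives equal and opposite internal forces ±P in the two members. Since α_{magnesium alloy} > α_{concrete}, heating drives the magnesium alloy into compression and the concrete into tension.
Setting the final lengths equal and cancelling L: (α₁ − α₂)ΔT = P/(A₁E₁) + P/(A₂E₂).
|α₁ − α₂|·ΔT = 15.2×10⁻⁶ × 98 = 0.00149.
1/(A₁E₁) + 1/(A₂E₂) = 1/(2400×45×10³) + 1/(2450×27×10³) = 2.438×10⁻⁸ N⁻¹.
P = 0.00149 / 2.438×10⁻⁸ = 61110 N = 61.11 kN.

P ≈ 61.1 kN (compressive in the magnesium alloy)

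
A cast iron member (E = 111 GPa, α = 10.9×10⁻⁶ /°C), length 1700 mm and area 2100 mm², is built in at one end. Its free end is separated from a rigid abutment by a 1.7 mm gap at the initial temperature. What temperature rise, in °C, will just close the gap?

Contact occurs when the free expansion equals the gap: αΔT L = 1.7 mm.
So ΔT = g/(αL) = 1.7/(10.9×10⁻⁶ × 1700) = 91.74 °C.

ΔT ≈ 91.7 °C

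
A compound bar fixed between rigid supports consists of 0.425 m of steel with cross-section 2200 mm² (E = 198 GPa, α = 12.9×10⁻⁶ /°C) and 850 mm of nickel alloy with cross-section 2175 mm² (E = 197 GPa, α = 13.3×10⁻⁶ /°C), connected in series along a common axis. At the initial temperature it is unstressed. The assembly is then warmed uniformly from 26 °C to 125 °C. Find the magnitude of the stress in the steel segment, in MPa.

Free thermal expansion of the whole bar: Σ αᵢΔT Lᵢ = 12.9×10⁻⁶×99×425 + 13.3×10⁻⁶×99×850 = 1.662 mm.
The rigid supports impose zero overall length change; the single axial force P common to all segments must satisfy P Σ Lᵢ/(AᵢEᵢ) = δ_free.
Σ Lᵢ/(AᵢEᵢ) = 425/(2200×198×10³) + 850/(2175×197×10³) = 2.959×10⁻⁶ mm/N.
P = 1.662 / 2.959×10⁻⁶ = 561600 N = 561.6 kN, compressive.
σ_{steel} = P / A = 561600 / 2200 = 255.3 MPa.

σ ≈ 255 MPa (compressive)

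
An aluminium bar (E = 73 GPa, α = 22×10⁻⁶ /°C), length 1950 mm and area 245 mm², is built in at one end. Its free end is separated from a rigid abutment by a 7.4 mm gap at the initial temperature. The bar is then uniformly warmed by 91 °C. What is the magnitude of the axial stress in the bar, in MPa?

If the wall were absent the bar would grow by αΔT L = 22×10⁻⁶ × 91 × 1950 = 3.904 mm.
Since δ_free = 3.9 mm is less than the 7.4 mm gap, the bar never touches the wall. No axial force develops.

σ ≈ 0 MPa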